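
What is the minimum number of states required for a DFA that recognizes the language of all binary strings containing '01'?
Language: binary strings containing '01'
Lower bound (Myhill–Nerode): the prefixes ε, 0, 01 are pairwise distinguishable:
  ε vs 01: suffix ε distinguishes them (ε is rejected, 01 is accepted)
  0 vs 01: suffix ε distinguishes them (0 is rejected, 01 is accepted)
  ε vs 0: suffix 1 distinguishes them (ε·1 = 1 is rejected, 0·1 = 01 is accepted)
So any DFA needs at least 3 states.
Upper bound: a DFA with 3 states exists (one state per class above: 'no progress', 'last symbol 0', and 'seen 01' (accepting sink)).
Minimum states: 3

Final answer: 3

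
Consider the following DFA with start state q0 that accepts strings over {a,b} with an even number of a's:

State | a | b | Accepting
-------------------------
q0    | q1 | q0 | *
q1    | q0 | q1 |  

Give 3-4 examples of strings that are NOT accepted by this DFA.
Any strings that end in a non-accepting state work; for example:
"a": q0 → q1; q1 is not accepting → rejected
"bab": q0 → q0 → q1 → q1; q1 is not accepting → rejected
"aaba": q0 → q1 → q0 → q0 → q1; q1 is not accepting → rejected
"babb": q0 → q0 → q1 → q1 → q1; q1 is not accepting → rejected

Final answer: "a", "bab", "aaba", "babb"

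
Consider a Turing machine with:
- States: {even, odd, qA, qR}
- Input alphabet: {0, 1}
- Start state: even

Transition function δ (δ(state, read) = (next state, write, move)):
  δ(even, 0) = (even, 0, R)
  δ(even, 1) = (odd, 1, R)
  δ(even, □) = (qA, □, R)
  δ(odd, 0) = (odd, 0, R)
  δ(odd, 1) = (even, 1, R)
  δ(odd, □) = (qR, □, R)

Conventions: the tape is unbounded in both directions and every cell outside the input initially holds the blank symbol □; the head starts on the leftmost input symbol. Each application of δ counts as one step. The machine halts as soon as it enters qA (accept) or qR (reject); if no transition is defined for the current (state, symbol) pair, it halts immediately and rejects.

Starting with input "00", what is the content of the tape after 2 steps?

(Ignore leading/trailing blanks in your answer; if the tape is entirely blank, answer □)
Step 0: [even]00 (head at position 0)
Step 1: δ(even, 0) = (even, 0, R)  ⊢  0[even]0 (head at position 1)
Step 2: δ(even, 0) = (even, 0, R)  ⊢  00[even]□ (head at position 2)
Tape after 2 steps (ignoring surrounding blanks): 00

Final answer: Tape: 00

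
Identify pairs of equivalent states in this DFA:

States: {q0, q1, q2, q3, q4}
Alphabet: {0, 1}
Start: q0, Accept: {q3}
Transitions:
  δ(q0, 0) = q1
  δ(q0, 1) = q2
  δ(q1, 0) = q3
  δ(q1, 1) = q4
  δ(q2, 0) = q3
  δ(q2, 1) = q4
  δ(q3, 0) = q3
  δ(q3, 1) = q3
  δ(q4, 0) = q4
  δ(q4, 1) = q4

Using the table-filling algorithm:
Round 0 – mark pairs where exactly one state is accepting: (q0,q3), (q1,q3), (q2,q3), (q3,q4)
Round 1 – newly marked: (q0,q1) [on 0: q1 vs q3, already marked]; (q0,q2) [on 0: q1 vs q3, already marked]; (q1,q4) [on 0: q3 vs q4, already marked]; (q2,q4) [on 0: q3 vs q4, already marked]
Round 2 – newly marked: (q0,q4) [on 0: q1 vs q4, already marked]
No further pairs can be marked.
(q1, q2) unmarked: δ(q1,0)=q3, δ(q2,0)=q3; δ(q1,1)=q4, δ(q2,1)=q4 → equivalent
Equivalent pairs: (q1, q2)

Final answer: Equivalent pairs: (q1, q2)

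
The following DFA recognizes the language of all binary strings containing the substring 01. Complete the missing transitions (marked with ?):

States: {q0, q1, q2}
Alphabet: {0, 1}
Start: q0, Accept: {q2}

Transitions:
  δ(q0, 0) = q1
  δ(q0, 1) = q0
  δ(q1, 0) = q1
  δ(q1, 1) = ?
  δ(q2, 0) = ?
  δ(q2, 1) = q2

What each state remembers (consistent with the given transitions and accept states):
  q0: 01 not seen yet and the last symbol was not 0
  q1: 01 not seen yet and the last symbol was 0
  q2: the substring 01 has already been seen
Filling in the missing entries:
  δ(q1, 1): in q1 (01 not seen yet and the last symbol was 0), after reading 1 we have: the substring 01 has already been seen → q2
  δ(q2, 0): in q2 (the substring 01 has already been seen), after reading 0 we have: the substring 01 has already been seen → q2

Final answer: δ(q1, 1) = q2; δ(q2, 0) = q2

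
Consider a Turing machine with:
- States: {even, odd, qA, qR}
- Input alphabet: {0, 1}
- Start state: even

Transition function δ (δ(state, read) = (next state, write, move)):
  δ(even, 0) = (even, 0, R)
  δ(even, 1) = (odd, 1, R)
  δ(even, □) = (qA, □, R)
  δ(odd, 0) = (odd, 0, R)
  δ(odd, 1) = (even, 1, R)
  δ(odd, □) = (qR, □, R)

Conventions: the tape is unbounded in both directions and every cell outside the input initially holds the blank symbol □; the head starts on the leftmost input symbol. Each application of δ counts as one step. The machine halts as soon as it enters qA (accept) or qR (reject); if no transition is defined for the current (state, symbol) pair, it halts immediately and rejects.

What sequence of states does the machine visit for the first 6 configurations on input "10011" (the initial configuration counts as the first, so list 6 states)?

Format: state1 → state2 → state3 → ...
Step 0: [even]10011 (head at position 0)
Step 1: δ(even, 1) = (odd, 1, R)  ⊢  1[odd]0011 (head at position 1)
Step 2: δ(odd, 0) = (odd, 0, R)  ⊢  10[odd]011 (head at position 2)
Step 3: δ(odd, 0) = (odd, 0, R)  ⊢  100[odd]11 (head at position 3)
Step 4: δ(odd, 1) = (even, 1, R)  ⊢  1001[even]1 (head at position 4)
Step 5: δ(even, 1) = (odd, 1, R)  ⊢  10011[odd]□ (head at position 5)
Reading off the states of these 6 configurations: even → odd → odd → odd → even → odd

Final answer: even → odd → odd → odd → even → odd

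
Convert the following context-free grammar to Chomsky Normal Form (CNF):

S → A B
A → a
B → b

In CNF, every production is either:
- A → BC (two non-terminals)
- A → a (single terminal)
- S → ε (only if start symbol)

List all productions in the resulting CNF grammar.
The grammar has no ε-productions or unit productions to eliminate.
S → A B is already in CNF (two non-terminals) – keep it.
A → a is already in CNF (single terminal) – keep it.
B → b is already in CNF (single terminal) – keep it.
Resulting CNF grammar (3 productions): A → a; B → b; S → A B

Final answer: A → a; B → b; S → A B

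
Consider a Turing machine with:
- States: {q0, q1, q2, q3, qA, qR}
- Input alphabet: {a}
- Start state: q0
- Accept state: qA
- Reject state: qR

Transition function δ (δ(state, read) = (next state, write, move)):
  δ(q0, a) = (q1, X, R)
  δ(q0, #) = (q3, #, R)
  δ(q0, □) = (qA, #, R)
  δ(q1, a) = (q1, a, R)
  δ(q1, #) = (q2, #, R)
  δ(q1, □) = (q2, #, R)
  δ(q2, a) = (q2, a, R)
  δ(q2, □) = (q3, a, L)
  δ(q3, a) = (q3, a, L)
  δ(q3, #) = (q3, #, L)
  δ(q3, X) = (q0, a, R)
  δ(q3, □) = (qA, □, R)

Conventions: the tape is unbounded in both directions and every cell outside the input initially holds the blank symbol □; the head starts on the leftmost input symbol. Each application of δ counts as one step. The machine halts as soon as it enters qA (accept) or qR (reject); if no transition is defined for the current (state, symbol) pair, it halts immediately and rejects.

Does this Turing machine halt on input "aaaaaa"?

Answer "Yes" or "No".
Trace (configuration after each step, as tape_left[state]tape_right with head position):
Step 0: [q0]aaaaaa (head at position 0)
Step 1: X[q1]aaaaa (head 1)
Step 2: Xa[q1]aaaa (head 2)
Step 3: Xaa[q1]aaa (head 3)
Step 4: Xaaa[q1]aa (head 4)
Step 5: Xaaaa[q1]a (head 5)
Step 6: Xaaaaa[q1]□ (head 6)
Step 7: Xaaaaa#[q2]□ (head 7)
Step 8: Xaaaaa[q3]#a (head 6)
Step 9: Xaaaa[q3]a#a (head 5)
Step 10: Xaaa[q3]aa#a (head 4)
Step 11: Xaa[q3]aaa#a (head 3)
Step 12: Xa[q3]aaaa#a (head 2)
Step 13: X[q3]aaaaa#a (head 1)
Step 14: [q3]Xaaaaa#a (head 0)
Step 15: a[q0]aaaaa#a (head 1)
Step 16: aX[q1]aaaa#a (head 2)
Step 17: aXa[q1]aaa#a (head 3)
Step 18: aXaa[q1]aa#a (head 4)
Step 19: aXaaa[q1]a#a (head 5)
Step 20: aXaaaa[q1]#a (head 6)
Step 21: aXaaaa#[q2]a (head 7)
Step 22: aXaaaa#a[q2]□ (head 8)
Step 23: aXaaaa#[q3]aa (head 7)
Step 24: aXaaaa[q3]#aa (head 6)
Step 25: aXaaa[q3]a#aa (head 5)
Step 26: aXaa[q3]aa#aa (head 4)
Step 27: aXa[q3]aaa#aa (head 3)
Step 28: aX[q3]aaaa#aa (head 2)
Step 29: a[q3]Xaaaa#aa (head 1)
Step 30: aa[q0]aaaa#aa (head 2)
Step 31: aaX[q1]aaa#aa (head 3)
Step 32: aaXa[q1]aa#aa (head 4)
Step 33: aaXaa[q1]a#aa (head 5)
Step 34: aaXaaa[q1]#aa (head 6)
Step 35: aaXaaa#[q2]aa (head 7)
Step 36: aaXaaa#a[q2]a (head 8)
Step 37: aaXaaa#aa[q2]□ (head 9)
Step 38: aaXaaa#a[q3]aa (head 8)
Step 39: aaXaaa#[q3]aaa (head 7)
Step 40: aaXaaa[q3]#aaa (head 6)
Step 41: aaXaa[q3]a#aaa (head 5)
Step 42: aaXa[q3]aa#aaa (head 4)
Step 43: aaX[q3]aaa#aaa (head 3)
Step 44: aa[q3]Xaaa#aaa (head 2)
Step 45: aaa[q0]aaa#aaa (head 3)
Step 46: aaaX[q1]aa#aaa (head 4)
Step 47: aaaXa[q1]a#aaa (head 5)
Step 48: aaaXaa[q1]#aaa (head 6)
Step 49: aaaXaa#[q2]aaa (head 7)
Step 50: aaaXaa#a[q2]aa (head 8)
Step 51: aaaXaa#aa[q2]a (head 9)
Step 52: aaaXaa#aaa[q2]□ (head 10)
Step 53: aaaXaa#aa[q3]aa (head 9)
Step 54: aaaXaa#a[q3]aaa (head 8)
Step 55: aaaXaa#[q3]aaaa (head 7)
Step 56: aaaXaa[q3]#aaaa (head 6)
Step 57: aaaXa[q3]a#aaaa (head 5)
Step 58: aaaX[q3]aa#aaaa (head 4)
Step 59: aaa[q3]Xaa#aaaa (head 3)
Step 60: aaaa[q0]aa#aaaa (head 4)
Step 61: aaaaX[q1]a#aaaa (head 5)
Step 62: aaaaXa[q1]#aaaa (head 6)
Step 63: aaaaXa#[q2]aaaa (head 7)
Step 64: aaaaXa#a[q2]aaa (head 8)
Step 65: aaaaXa#aa[q2]aa (head 9)
Step 66: aaaaXa#aaa[q2]a (head 10)
Step 67: aaaaXa#aaaa[q2]□ (head 11)
Step 68: aaaaXa#aaa[q3]aa (head 10)
Step 69: aaaaXa#aa[q3]aaa (head 9)
Step 70: aaaaXa#a[q3]aaaa (head 8)
Step 71: aaaaXa#[q3]aaaaa (head 7)
Step 72: aaaaXa[q3]#aaaaa (head 6)
Step 73: aaaaX[q3]a#aaaaa (head 5)
Step 74: aaaa[q3]Xa#aaaaa (head 4)
Step 75: aaaaa[q0]a#aaaaa (head 5)
Step 76: aaaaaX[q1]#aaaaa (head 6)
Step 77: aaaaaX#[q2]aaaaa (head 7)
Step 78: aaaaaX#a[q2]aaaa (head 8)
Step 79: aaaaaX#aa[q2]aaa (head 9)
Step 80: aaaaaX#aaa[q2]aa (head 10)
Step 81: aaaaaX#aaaa[q2]a (head 11)
Step 82: aaaaaX#aaaaa[q2]□ (head 12)
Step 83: aaaaaX#aaaa[q3]aa (head 11)
Step 84: aaaaaX#aaa[q3]aaa (head 10)
Step 85: aaaaaX#aa[q3]aaaa (head 9)
Step 86: aaaaaX#a[q3]aaaaa (head 8)
Step 87: aaaaaX#[q3]aaaaaa (head 7)
Step 88: aaaaaX[q3]#aaaaaa (head 6)
Step 89: aaaaa[q3]X#aaaaaa (head 5)
Step 90: aaaaaa[q0]#aaaaaa (head 6)
Step 91: aaaaaa#[q3]aaaaaa (head 7)
Step 92: aaaaaa[q3]#aaaaaa (head 6)
Step 93: aaaaa[q3]a#aaaaaa (head 5)
Step 94: aaaa[q3]aa#aaaaaa (head 4)
Step 95: aaa[q3]aaa#aaaaaa (head 3)
Step 96: aa[q3]aaaa#aaaaaa (head 2)
Step 97: a[q3]aaaaa#aaaaaa (head 1)
Step 98: [q3]aaaaaa#aaaaaa (head 0)
Step 99: [q3]□aaaaaa#aaaaaa (head -1)
Step 100: □[qA]aaaaaa#aaaaaa (head 0)
The machine is in qA, so it halts and accepts.
It halts after 100 steps.

Final answer: Yes - halts after 100 steps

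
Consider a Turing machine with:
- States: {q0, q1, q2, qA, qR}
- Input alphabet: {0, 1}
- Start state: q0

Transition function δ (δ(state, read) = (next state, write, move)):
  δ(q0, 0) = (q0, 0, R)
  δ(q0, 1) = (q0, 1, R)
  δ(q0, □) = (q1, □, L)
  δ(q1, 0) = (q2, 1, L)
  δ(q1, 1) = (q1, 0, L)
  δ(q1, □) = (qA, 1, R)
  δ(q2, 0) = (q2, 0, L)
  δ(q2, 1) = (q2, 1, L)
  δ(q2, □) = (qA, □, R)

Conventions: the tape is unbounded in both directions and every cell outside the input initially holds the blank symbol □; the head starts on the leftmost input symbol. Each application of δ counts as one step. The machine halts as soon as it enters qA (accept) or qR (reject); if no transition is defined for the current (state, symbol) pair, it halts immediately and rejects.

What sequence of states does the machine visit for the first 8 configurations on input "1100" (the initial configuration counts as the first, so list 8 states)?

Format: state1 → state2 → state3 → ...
Step 0: [q0]1100 (head at position 0)
Step 1: δ(q0, 1) = (q0, 1, R)  ⊢  1[q0]100 (head at position 1)
Step 2: δ(q0, 1) = (q0, 1, R)  ⊢  11[q0]00 (head at position 2)
Step 3: δ(q0, 0) = (q0, 0, R)  ⊢  110[q0]0 (head at position 3)
Step 4: δ(q0, 0) = (q0, 0, R)  ⊢  1100[q0]□ (head at position 4)
Step 5: δ(q0, □) = (q1, □, L)  ⊢  110[q1]0□ (head at position 3)
Step 6: δ(q1, 0) = (q2, 1, L)  ⊢  11[q2]01□ (head at position 2)
Step 7: δ(q2, 0) = (q2, 0, L)  ⊢  1[q2]101□ (head at position 1)
Reading off the states of these 8 configurations: q0 → q0 → q0 → q0 → q0 → q1 → q2 → q2

Final answer: q0 → q0 → q0 → q0 → q0 → q1 → q2 → q2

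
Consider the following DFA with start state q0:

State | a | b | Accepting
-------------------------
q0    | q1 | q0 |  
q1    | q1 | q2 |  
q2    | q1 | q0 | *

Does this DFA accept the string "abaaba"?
Start in q0.
Read 'a': q0 → q1
Read 'b': q1 → q2
Read 'a': q2 → q1
Read 'a': q1 → q1
Read 'b': q1 → q2
Read 'a': q2 → q1
Final state q1 is not accepting, so the string is rejected.

Final answer: No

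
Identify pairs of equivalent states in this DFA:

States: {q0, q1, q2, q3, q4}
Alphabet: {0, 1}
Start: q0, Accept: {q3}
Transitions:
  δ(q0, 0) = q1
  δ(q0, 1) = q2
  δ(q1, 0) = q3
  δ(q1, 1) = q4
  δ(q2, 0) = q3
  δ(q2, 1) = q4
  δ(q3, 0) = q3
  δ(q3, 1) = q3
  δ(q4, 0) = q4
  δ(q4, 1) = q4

Using the table-filling algorithm:
Round 0 – mark pairs where exactly one state is accepting: (q0,q3), (q1,q3), (q2,q3), (q3,q4)
Round 1 – newly marked: (q0,q1) [on 0: q1 vs q3, already marked]; (q0,q2) [on 0: q1 vs q3, already marked]; (q1,q4) [on 0: q3 vs q4, already marked]; (q2,q4) [on 0: q3 vs q4, already marked]
Round 2 – newly marked: (q0,q4) [on 0: q1 vs q4, already marked]
No further pairs can be marked.
(q1, q2) unmarked: δ(q1,0)=q3, δ(q2,0)=q3; δ(q1,1)=q4, δ(q2,1)=q4 → equivalent
Equivalent pairs: (q1, q2)

Final answer: Equivalent pairs: (q1, q2)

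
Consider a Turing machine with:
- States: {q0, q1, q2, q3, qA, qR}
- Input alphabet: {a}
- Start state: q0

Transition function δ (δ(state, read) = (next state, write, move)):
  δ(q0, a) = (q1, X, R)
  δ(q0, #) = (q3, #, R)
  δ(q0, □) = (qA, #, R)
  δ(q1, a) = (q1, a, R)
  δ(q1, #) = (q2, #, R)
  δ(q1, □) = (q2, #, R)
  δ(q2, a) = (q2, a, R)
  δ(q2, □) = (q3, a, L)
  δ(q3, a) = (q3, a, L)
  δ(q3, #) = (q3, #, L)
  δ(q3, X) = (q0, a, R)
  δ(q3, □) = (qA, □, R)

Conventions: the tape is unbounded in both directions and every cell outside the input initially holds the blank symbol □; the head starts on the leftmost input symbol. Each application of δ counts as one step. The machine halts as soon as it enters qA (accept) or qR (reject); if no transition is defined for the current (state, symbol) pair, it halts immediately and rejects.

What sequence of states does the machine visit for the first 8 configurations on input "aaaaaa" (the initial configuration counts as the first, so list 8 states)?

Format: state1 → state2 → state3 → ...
Step 0: [q0]aaaaaa (head at position 0)
Step 1: δ(q0, a) = (q1, X, R)  ⊢  X[q1]aaaaa (head at position 1)
Step 2: δ(q1, a) = (q1, a, R)  ⊢  Xa[q1]aaaa (head at position 2)
Step 3: δ(q1, a) = (q1, a, R)  ⊢  Xaa[q1]aaa (head at position 3)
Step 4: δ(q1, a) = (q1, a, R)  ⊢  Xaaa[q1]aa (head at position 4)
Step 5: δ(q1, a) = (q1, a, R)  ⊢  Xaaaa[q1]a (head at position 5)
Step 6: δ(q1, a) = (q1, a, R)  ⊢  Xaaaaa[q1]□ (head at position 6)
Step 7: δ(q1, □) = (q2, #, R)  ⊢  Xaaaaa#[q2]□ (head at position 7)
Reading off the states of these 8 configurations: q0 → q1 → q1 → q1 → q1 → q1 → q1 → q2

Final answer: q0 → q1 → q1 → q1 → q1 → q1 → q1 → q2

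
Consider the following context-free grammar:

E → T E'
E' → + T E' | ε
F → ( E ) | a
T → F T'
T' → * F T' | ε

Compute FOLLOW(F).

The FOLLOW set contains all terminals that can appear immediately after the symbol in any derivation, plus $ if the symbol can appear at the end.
Useful FIRST sets: FIRST(E') = {+, ε}, FIRST(T') = {*, ε} (both E' and T' are nullable).
FOLLOW(E): E is the start symbol → $; E appears in F → ( E ) followed by ')' → FOLLOW(E) = {), $}.
FOLLOW(E'): E' appears at the right end of E → T E' and of E' → + T E', so FOLLOW(E') ⊇ FOLLOW(E) (the second occurrence adds nothing new). FOLLOW(E') = {), $}.
FOLLOW(T): in E → T E' and E' → + T E', T is followed by E': add FIRST(E') minus ε = {+}; since E' is nullable, also add FOLLOW(E) and FOLLOW(E') = {), $}. FOLLOW(T) = {+, ), $}.
FOLLOW(T'): T' appears at the right end of T → F T' and of T' → * F T', so FOLLOW(T') = FOLLOW(T) = {+, ), $}.
FOLLOW(F): in T → F T' and T' → * F T', F is followed by T': add FIRST(T') minus ε = {*}; since T' is nullable, also add FOLLOW(T) and FOLLOW(T') = {+, ), $}. FOLLOW(F) = {*, +, ), $}.

Final answer: {$, ), *, +}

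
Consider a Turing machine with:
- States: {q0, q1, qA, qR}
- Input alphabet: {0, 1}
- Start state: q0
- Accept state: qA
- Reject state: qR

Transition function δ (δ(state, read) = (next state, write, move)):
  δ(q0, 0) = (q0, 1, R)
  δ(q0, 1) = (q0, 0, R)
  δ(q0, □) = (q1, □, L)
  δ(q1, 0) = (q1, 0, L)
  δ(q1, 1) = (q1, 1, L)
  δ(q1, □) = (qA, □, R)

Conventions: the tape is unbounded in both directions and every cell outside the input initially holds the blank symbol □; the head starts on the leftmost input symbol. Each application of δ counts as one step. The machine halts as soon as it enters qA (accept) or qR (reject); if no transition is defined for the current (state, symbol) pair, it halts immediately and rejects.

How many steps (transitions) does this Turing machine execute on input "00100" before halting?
Step 0: [q0]00100 (head at position 0)
Step 1: δ(q0, 0) = (q0, 1, R)  ⊢  1[q0]0100 (head at position 1)
Step 2: δ(q0, 0) = (q0, 1, R)  ⊢  11[q0]100 (head at position 2)
Step 3: δ(q0, 1) = (q0, 0, R)  ⊢  110[q0]00 (head at position 3)
Step 4: δ(q0, 0) = (q0, 1, R)  ⊢  1101[q0]0 (head at position 4)
Step 5: δ(q0, 0) = (q0, 1, R)  ⊢  11011[q0]□ (head at position 5)
Step 6: δ(q0, □) = (q1, □, L)  ⊢  1101[q1]1□ (head at position 4)
Step 7: δ(q1, 1) = (q1, 1, L)  ⊢  110[q1]11□ (head at position 3)
Step 8: δ(q1, 1) = (q1, 1, L)  ⊢  11[q1]011□ (head at position 2)
Step 9: δ(q1, 0) = (q1, 0, L)  ⊢  1[q1]1011□ (head at position 1)
Step 10: δ(q1, 1) = (q1, 1, L)  ⊢  [q1]11011□ (head at position 0)
Step 11: δ(q1, 1) = (q1, 1, L)  ⊢  [q1]□11011□ (head at position -1)
Step 12: δ(q1, □) = (qA, □, R)  ⊢  □[qA]11011□ (head at position 0)
The machine is in qA, so it halts and accepts.
Number of transitions executed: 12.

Final answer: 12 steps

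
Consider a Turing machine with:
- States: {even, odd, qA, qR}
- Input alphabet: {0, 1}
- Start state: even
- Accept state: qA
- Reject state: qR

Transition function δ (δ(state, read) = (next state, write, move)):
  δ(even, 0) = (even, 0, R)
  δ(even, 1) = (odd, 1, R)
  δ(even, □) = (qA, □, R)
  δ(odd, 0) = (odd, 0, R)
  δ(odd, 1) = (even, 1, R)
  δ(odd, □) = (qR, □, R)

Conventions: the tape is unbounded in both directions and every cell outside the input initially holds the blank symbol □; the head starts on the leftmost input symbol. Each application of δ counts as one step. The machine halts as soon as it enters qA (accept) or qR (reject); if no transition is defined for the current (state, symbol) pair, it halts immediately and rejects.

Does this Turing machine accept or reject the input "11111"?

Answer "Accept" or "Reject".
Step 0: [even]11111 (head at position 0)
Step 1: δ(even, 1) = (odd, 1, R)  ⊢  1[odd]1111 (head at position 1)
Step 2: δ(odd, 1) = (even, 1, R)  ⊢  11[even]111 (head at position 2)
Step 3: δ(even, 1) = (odd, 1, R)  ⊢  111[odd]11 (head at position 3)
Step 4: δ(odd, 1) = (even, 1, R)  ⊢  1111[even]1 (head at position 4)
Step 5: δ(even, 1) = (odd, 1, R)  ⊢  11111[odd]□ (head at position 5)
Step 6: δ(odd, □) = (qR, □, R)  ⊢  11111□[qR]□ (head at position 6)
The machine is in qR, so it halts and rejects.

Final answer: Reject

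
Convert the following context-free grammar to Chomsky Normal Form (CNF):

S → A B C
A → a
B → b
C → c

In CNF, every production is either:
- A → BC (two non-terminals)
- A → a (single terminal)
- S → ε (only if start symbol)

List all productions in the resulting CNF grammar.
The grammar has no ε-productions or unit productions to eliminate.
A → a is already in CNF (single terminal) – keep it.
B → b is already in CNF (single terminal) – keep it.
C → c is already in CNF (single terminal) – keep it.
S → A B C has 3 symbols on the right: break it into binary productions S → A X0, X0 → B C.
Resulting CNF grammar (5 productions): A → a; B → b; C → c; S → A X0; X0 → B C

Final answer: A → a; B → b; C → c; S → A X0; X0 → B C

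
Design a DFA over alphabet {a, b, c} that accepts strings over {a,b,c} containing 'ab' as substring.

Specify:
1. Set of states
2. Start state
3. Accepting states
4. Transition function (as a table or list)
One valid DFA (any DFA recognizing the same language is acceptable):
States: {q0, q1, q2}
Start: q0
Accepting: {q2}
Transitions (accepting states marked with *):
State | a | b | c | Accepting
-----------------------------
q0    | q1 | q0 | q0 |  
q1    | q1 | q2 | q0 |  
q2    | q2 | q2 | q2 | *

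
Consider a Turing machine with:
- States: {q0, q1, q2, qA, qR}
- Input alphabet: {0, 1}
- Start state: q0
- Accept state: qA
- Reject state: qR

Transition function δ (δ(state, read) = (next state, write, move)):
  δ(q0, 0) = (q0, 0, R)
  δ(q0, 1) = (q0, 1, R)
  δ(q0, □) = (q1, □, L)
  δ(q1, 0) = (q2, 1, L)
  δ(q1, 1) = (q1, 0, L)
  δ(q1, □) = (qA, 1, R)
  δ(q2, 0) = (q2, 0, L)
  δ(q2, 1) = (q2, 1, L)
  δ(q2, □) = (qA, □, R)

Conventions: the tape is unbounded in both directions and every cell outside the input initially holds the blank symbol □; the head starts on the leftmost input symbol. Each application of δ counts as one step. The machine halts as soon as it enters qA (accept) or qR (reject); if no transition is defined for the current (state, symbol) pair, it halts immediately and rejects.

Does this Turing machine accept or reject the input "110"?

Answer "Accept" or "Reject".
Step 0: [q0]110 (head at position 0)
Step 1: δ(q0, 1) = (q0, 1, R)  ⊢  1[q0]10 (head at position 1)
Step 2: δ(q0, 1) = (q0, 1, R)  ⊢  11[q0]0 (head at position 2)
Step 3: δ(q0, 0) = (q0, 0, R)  ⊢  110[q0]□ (head at position 3)
Step 4: δ(q0, □) = (q1, □, L)  ⊢  11[q1]0□ (head at position 2)
Step 5: δ(q1, 0) = (q2, 1, L)  ⊢  1[q2]11□ (head at position 1)
Step 6: δ(q2, 1) = (q2, 1, L)  ⊢  [q2]111□ (head at position 0)
Step 7: δ(q2, 1) = (q2, 1, L)  ⊢  [q2]□111□ (head at position -1)
Step 8: δ(q2, □) = (qA, □, R)  ⊢  □[qA]111□ (head at position 0)
The machine is in qA, so it halts and accepts.

Final answer: Accept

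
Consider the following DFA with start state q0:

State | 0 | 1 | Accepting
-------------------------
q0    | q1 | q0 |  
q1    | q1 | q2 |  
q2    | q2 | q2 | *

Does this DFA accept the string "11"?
Start in q0.
Read '1': q0 → q0
Read '1': q0 → q0
Final state q0 is not accepting, so the string is rejected.

Final answer: No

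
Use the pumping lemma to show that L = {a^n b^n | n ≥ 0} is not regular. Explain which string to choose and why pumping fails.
Language: L = {a^n b^n | n ≥ 0} (equal numbers of a's followed by b's)
Step 1: Assume for contradiction that L is regular, with pumping length p.
Step 2: Choose s = a^p b^p. Then s ∈ L (it has p a's followed by p b's) and |s| ≥ p.
Step 3: Consider any decomposition s = xyz with |xy| ≤ p and |y| > 0. Since |xy| ≤ p and the first p symbols of s are all a's, y = a^k for some k with 1 ≤ k ≤ p.
Step 4: Pumping up (i = 2): xy²z = a^(p+k) b^p, which has more a's than b's, so xy²z ∉ L.
This contradicts the pumping lemma, so L is not regular.

Final answer: Choose s = a^p b^p. Since |xy| ≤ p, y = a^k with k ≥ 1. Then xy²z = a^(p+k) b^p ∉ L.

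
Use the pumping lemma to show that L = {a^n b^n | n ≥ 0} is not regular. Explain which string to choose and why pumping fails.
Language: L = {a^n b^n | n ≥ 0} (equal numbers of a's followed by b's)
Step 1: Assume for contradiction that L is regular, with pumping length p.
Step 2: Choose s = a^p b^p. Then s ∈ L (it has p a's followed by p b's) and |s| ≥ p.
Step 3: Consider any decomposition s = xyz with |xy| ≤ p and |y| > 0. Since |xy| ≤ p and the first p symbols of s are all a's, y = a^k for some k with 1 ≤ k ≤ p.
Step 4: Pumping up (i = 2): xy²z = a^(p+k) b^p, which has more a's than b's, so xy²z ∉ L.
This contradicts the pumping lemma, so L is not regular.

Final answer: Choose s = a^p b^p. Since |xy| ≤ p, y = a^k with k ≥ 1. Then xy²z = a^(p+k) b^p ∉ L.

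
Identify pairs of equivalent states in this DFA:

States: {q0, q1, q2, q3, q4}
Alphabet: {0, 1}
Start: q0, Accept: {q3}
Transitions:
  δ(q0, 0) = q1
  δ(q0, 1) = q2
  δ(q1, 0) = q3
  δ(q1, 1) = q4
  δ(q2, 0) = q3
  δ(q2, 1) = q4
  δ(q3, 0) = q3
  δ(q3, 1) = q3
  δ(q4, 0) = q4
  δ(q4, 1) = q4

Using the table-filling algorithm:
Round 0 – mark pairs where exactly one state is accepting: (q0,q3), (q1,q3), (q2,q3), (q3,q4)
Round 1 – newly marked: (q0,q1) [on 0: q1 vs q3, already marked]; (q0,q2) [on 0: q1 vs q3, already marked]; (q1,q4) [on 0: q3 vs q4, already marked]; (q2,q4) [on 0: q3 vs q4, already marked]
Round 2 – newly marked: (q0,q4) [on 0: q1 vs q4, already marked]
No further pairs can be marked.
(q1, q2) unmarked: δ(q1,0)=q3, δ(q2,0)=q3; δ(q1,1)=q4, δ(q2,1)=q4 → equivalent
Equivalent pairs: (q1, q2)

Final answer: Equivalent pairs: (q1, q2)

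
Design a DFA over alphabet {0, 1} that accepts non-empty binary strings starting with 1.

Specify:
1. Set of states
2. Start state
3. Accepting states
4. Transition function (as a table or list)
One valid DFA (any DFA recognizing the same language is acceptable):
States: {q0, q1, q2}
Start: q0
Accepting: {q1}
Transitions (accepting states marked with *):
State | 0 | 1 | Accepting
-------------------------
q0    | q2 | q1 |  
q1    | q1 | q1 | *
q2    | q2 | q2 |  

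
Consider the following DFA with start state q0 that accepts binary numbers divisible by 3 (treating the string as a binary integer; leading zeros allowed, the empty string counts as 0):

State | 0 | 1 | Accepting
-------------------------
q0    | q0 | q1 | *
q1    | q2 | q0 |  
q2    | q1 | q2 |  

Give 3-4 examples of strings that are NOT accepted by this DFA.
Any strings that end in a non-accepting state work; for example:
"01": q0 → q0 → q1; q1 is not accepting → rejected
"010": q0 → q0 → q1 → q2; q2 is not accepting → rejected
"100": q0 → q1 → q2 → q1; q1 is not accepting → rejected
"0010": q0 → q0 → q0 → q1 → q2; q2 is not accepting → rejected

Final answer: "01", "010", "100", "0010"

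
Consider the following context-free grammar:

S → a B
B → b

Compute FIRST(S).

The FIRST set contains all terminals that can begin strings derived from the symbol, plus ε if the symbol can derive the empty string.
S has the single production S → a B, whose right-hand side begins with the terminal a. So FIRST(S) = {a}.

Final answer: {a}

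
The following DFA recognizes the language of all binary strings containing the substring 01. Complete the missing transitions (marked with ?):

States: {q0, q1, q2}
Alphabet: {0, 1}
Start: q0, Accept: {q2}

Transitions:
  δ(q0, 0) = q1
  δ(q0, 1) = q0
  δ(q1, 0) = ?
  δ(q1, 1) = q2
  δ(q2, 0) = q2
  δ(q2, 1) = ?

What each state remembers (consistent with the given transitions and accept states):
  q0: 01 not seen yet and the last symbol was not 0
  q1: 01 not seen yet and the last symbol was 0
  q2: the substring 01 has already been seen
Filling in the missing entries:
  δ(q1, 0): in q1 (01 not seen yet and the last symbol was 0), after reading 0 we have: 01 not seen yet and the last symbol was 0 → q1
  δ(q2, 1): in q2 (the substring 01 has already been seen), after reading 1 we have: the substring 01 has already been seen → q2

Final answer: δ(q1, 0) = q1; δ(q2, 1) = q2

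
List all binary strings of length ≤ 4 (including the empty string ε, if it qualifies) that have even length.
Checking every binary string of length 0 to 4:
  Length 0: accepted: ε | rejected: (none)
  Length 1: accepted: (none) | rejected: 0, 1
  Length 2: accepted: 00, 01, 10, 11 | rejected: (none)
  Length 3: accepted: (none) | rejected: 000, 001, 010, 011, 100, 101, 110, 111
  Length 4: accepted: 0000, 0001, 0010, 0011, 0100, 0101, 0110, 0111, 1000, 1001, 1010, 1011, 1100, 1101, 1110, 1111 | rejected: (none)
Total: 21 string(s).

Final answer: ε, 00, 01, 10, 11, 0000, 0001, 0010, 0011, 0100, 0101, 0110, 0111, 1000, 1001, 1010, 1011, 1100, 1101, 1110, 1111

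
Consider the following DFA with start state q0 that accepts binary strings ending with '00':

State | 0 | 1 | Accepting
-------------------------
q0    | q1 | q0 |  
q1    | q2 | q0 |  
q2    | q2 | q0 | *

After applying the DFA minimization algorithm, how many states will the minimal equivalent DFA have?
All 3 states are reachable from q0, so none can be removed as unreachable.
Table-filling: first mark every (accepting, non-accepting) pair as distinguishable (accepting: {q2}; non-accepting: {q0, q1}).
Round 1: (q0, q1) on '0' go to q1 and q2, already distinguishable → mark.
Every pair of states is distinguishable, so the DFA is already minimal.
Equivalence classes: {q0}, {q1}, {q2} → 3 states.

Final answer: 3 states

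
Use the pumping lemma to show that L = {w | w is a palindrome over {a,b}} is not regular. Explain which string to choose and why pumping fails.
Language: L = {w | w is a palindrome over {a,b}} (strings that read the same forwards and backwards)
Step 1: Assume for contradiction that L is regular, with pumping length p.
Step 2: Choose s = a^p b a^p. Then s ∈ L (it reads the same forwards and backwards) and |s| ≥ p.
Step 3: Consider any decomposition s = xyz with |xy| ≤ p and |y| > 0. Since |xy| ≤ p and the first p symbols of s are all a's, y = a^k for some k with 1 ≤ k ≤ p.
Step 4: Pumping up (i = 2): xy²z = a^(p+k) b a^p. Its reverse is a^p b a^(p+k) ≠ a^(p+k) b a^p (the single b is no longer in the middle), so xy²z is not a palindrome and xy²z ∉ L.
This contradicts the pumping lemma, so L is not regular.

Final answer: Choose s = a^p b a^p. Since |xy| ≤ p, y = a^k with k ≥ 1. Then xy²z = a^(p+k) b a^p is not a palindrome, so ∉ L.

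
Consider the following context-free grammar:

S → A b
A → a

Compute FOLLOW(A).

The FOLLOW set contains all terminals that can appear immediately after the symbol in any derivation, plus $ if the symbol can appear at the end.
A occurs only in S → A b, where it is immediately followed by the terminal b. So FOLLOW(A) = {b}.

Final answer: {b}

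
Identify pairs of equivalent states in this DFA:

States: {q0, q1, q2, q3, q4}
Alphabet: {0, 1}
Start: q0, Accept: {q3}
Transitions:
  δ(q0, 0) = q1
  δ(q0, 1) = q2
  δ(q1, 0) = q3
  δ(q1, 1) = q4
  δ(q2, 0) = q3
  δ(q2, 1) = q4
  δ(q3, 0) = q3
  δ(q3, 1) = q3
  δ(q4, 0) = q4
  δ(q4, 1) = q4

Using the table-filling algorithm:
Round 0 – mark pairs where exactly one state is accepting: (q0,q3), (q1,q3), (q2,q3), (q3,q4)
Round 1 – newly marked: (q0,q1) [on 0: q1 vs q3, already marked]; (q0,q2) [on 0: q1 vs q3, already marked]; (q1,q4) [on 0: q3 vs q4, already marked]; (q2,q4) [on 0: q3 vs q4, already marked]
Round 2 – newly marked: (q0,q4) [on 0: q1 vs q4, already marked]
No further pairs can be marked.
(q1, q2) unmarked: δ(q1,0)=q3, δ(q2,0)=q3; δ(q1,1)=q4, δ(q2,1)=q4 → equivalent
Equivalent pairs: (q1, q2)

Final answer: Equivalent pairs: (q1, q2)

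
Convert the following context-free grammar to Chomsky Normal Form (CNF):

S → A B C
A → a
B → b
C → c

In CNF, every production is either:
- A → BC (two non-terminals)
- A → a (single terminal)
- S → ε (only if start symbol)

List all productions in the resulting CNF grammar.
The grammar has no ε-productions or unit productions to eliminate.
A → a is already in CNF (single terminal) – keep it.
B → b is already in CNF (single terminal) – keep it.
C → c is already in CNF (single terminal) – keep it.
S → A B C has 3 symbols on the right: break it into binary productions S → A X0, X0 → B C.
Resulting CNF grammar (5 productions): A → a; B → b; C → c; S → A X0; X0 → B C

Final answer: A → a; B → b; C → c; S → A X0; X0 → B C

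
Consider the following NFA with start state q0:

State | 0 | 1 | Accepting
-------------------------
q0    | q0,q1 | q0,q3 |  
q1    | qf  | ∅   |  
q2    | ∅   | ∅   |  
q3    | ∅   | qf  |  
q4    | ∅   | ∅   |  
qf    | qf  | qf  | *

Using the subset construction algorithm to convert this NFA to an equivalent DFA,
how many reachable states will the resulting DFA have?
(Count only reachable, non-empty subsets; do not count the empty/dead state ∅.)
Start subset: {q0}
{q0}: on 0 → {q0, q1}, on 1 → {q0, q3}
{q0, q1}: on 0 → {q0, q1, qf}, on 1 → {q0, q3}
{q0, q3}: on 0 → {q0, q1}, on 1 → {q0, q3, qf}
{q0, q1, qf}: on 0 → {q0, q1, qf}, on 1 → {q0, q3, qf}
{q0, q3, qf}: on 0 → {q0, q1, qf}, on 1 → {q0, q3, qf}
Reachable non-empty subsets: {q0}, {q0, q1}, {q0, q3}, {q0, q1, qf}, {q0, q3, qf} — 5 in total.

Final answer: 5 states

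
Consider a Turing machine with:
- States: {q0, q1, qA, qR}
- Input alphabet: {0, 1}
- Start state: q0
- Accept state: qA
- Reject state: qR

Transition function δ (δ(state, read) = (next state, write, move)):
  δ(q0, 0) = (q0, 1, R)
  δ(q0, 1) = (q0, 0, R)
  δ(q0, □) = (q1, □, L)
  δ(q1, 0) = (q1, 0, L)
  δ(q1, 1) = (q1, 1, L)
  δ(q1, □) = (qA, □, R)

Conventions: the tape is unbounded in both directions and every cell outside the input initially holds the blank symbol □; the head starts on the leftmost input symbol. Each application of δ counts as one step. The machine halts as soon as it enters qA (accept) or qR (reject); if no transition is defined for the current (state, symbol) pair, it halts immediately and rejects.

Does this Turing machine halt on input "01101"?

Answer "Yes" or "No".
Step 0: [q0]01101 (head at position 0)
Step 1: δ(q0, 0) = (q0, 1, R)  ⊢  1[q0]1101 (head at position 1)
Step 2: δ(q0, 1) = (q0, 0, R)  ⊢  10[q0]101 (head at position 2)
Step 3: δ(q0, 1) = (q0, 0, R)  ⊢  100[q0]01 (head at position 3)
Step 4: δ(q0, 0) = (q0, 1, R)  ⊢  1001[q0]1 (head at position 4)
Step 5: δ(q0, 1) = (q0, 0, R)  ⊢  10010[q0]□ (head at position 5)
Step 6: δ(q0, □) = (q1, □, L)  ⊢  1001[q1]0□ (head at position 4)
Step 7: δ(q1, 0) = (q1, 0, L)  ⊢  100[q1]10□ (head at position 3)
Step 8: δ(q1, 1) = (q1, 1, L)  ⊢  10[q1]010□ (head at position 2)
Step 9: δ(q1, 0) = (q1, 0, L)  ⊢  1[q1]0010□ (head at position 1)
Step 10: δ(q1, 0) = (q1, 0, L)  ⊢  [q1]10010□ (head at position 0)
Step 11: δ(q1, 1) = (q1, 1, L)  ⊢  [q1]□10010□ (head at position -1)
Step 12: δ(q1, □) = (qA, □, R)  ⊢  □[qA]10010□ (head at position 0)
The machine is in qA, so it halts and accepts.
It halts after 12 steps.

Final answer: Yes - halts after 12 steps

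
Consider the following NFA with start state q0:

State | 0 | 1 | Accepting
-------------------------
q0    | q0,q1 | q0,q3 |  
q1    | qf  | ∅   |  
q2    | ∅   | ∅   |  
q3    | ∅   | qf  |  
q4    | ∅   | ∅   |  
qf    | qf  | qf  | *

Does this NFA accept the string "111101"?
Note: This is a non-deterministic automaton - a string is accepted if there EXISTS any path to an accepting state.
Track the set of states the NFA could be in: start {q0}
Read '1': {q0} → {q0, q3}
Read '1': {q0, q3} → {q0, q3, qf}
Read '1': {q0, q3, qf} → {q0, q3, qf}
Read '1': {q0, q3, qf} → {q0, q3, qf}
Read '0': {q0, q3, qf} → {q0, q1, qf}
Read '1': {q0, q1, qf} → {q0, q3, qf}
Final set {q0, q3, qf} contains accepting state(s) {qf} → accepted.

Final answer: Yes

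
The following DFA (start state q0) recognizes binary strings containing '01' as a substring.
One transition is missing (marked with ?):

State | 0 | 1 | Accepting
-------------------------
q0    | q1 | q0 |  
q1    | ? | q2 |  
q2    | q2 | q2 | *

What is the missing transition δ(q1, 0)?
q1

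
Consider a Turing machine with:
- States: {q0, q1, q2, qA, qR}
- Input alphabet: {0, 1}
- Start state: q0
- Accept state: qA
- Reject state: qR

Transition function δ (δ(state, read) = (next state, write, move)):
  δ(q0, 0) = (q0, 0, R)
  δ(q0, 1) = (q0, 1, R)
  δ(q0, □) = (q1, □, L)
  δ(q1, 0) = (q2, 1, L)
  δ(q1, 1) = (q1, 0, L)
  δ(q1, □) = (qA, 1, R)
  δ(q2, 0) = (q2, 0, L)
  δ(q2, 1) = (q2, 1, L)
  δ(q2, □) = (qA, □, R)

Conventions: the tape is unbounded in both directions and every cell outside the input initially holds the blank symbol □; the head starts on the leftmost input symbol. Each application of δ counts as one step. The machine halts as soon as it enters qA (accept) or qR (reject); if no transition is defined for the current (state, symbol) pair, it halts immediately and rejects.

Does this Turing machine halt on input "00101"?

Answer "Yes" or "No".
Step 0: [q0]00101 (head at position 0)
Step 1: δ(q0, 0) = (q0, 0, R)  ⊢  0[q0]0101 (head at position 1)
Step 2: δ(q0, 0) = (q0, 0, R)  ⊢  00[q0]101 (head at position 2)
Step 3: δ(q0, 1) = (q0, 1, R)  ⊢  001[q0]01 (head at position 3)
Step 4: δ(q0, 0) = (q0, 0, R)  ⊢  0010[q0]1 (head at position 4)
Step 5: δ(q0, 1) = (q0, 1, R)  ⊢  00101[q0]□ (head at position 5)
Step 6: δ(q0, □) = (q1, □, L)  ⊢  0010[q1]1□ (head at position 4)
Step 7: δ(q1, 1) = (q1, 0, L)  ⊢  001[q1]00□ (head at position 3)
Step 8: δ(q1, 0) = (q2, 1, L)  ⊢  00[q2]110□ (head at position 2)
Step 9: δ(q2, 1) = (q2, 1, L)  ⊢  0[q2]0110□ (head at position 1)
Step 10: δ(q2, 0) = (q2, 0, L)  ⊢  [q2]00110□ (head at position 0)
Step 11: δ(q2, 0) = (q2, 0, L)  ⊢  [q2]□00110□ (head at position -1)
Step 12: δ(q2, □) = (qA, □, R)  ⊢  □[qA]00110□ (head at position 0)
The machine is in qA, so it halts and accepts.
It halts after 12 steps.

Final answer: Yes - halts after 12 steps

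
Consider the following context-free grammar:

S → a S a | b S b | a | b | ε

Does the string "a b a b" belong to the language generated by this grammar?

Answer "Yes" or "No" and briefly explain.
Every production places the same symbol at both ends (or yields a single symbol / ε), so every derived string is a palindrome. a b a b reversed is b a b a ≠ a b a b, so it is not a palindrome and cannot be derived (already the first step fails: the string starts with a but ends with b, so neither S → a S a nor S → b S b fits).

Final answer: No - no valid derivation exists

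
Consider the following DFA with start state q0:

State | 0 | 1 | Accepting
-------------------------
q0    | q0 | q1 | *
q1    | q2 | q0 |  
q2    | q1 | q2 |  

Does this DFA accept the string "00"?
Start in q0.
Read '0': q0 → q0
Read '0': q0 → q0
Final state q0 is accepting, so the string is accepted.

Final answer: Yes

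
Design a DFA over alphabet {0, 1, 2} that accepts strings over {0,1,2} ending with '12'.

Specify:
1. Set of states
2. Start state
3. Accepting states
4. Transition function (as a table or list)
One valid DFA (any DFA recognizing the same language is acceptable):
States: {q0, q1, q2}
Start: q0
Accepting: {q2}
Transitions (accepting states marked with *):
State | 0 | 1 | 2 | Accepting
-----------------------------
q0    | q0 | q1 | q0 |  
q1    | q0 | q1 | q2 |  
q2    | q0 | q1 | q0 | *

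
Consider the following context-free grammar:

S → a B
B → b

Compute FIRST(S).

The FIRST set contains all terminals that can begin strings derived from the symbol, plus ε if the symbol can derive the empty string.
S has the single production S → a B, whose right-hand side begins with the terminal a. So FIRST(S) = {a}.

Final answer: {a}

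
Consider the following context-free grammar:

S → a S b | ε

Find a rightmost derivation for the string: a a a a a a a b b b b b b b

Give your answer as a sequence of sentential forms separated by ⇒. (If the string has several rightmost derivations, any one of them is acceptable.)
Start with S.
Step 1: the rightmost non-terminal is S; apply S → a S b:  a S b
Step 2: the rightmost non-terminal is S; apply S → a S b:  a a S b b
Step 3: the rightmost non-terminal is S; apply S → a S b:  a a a S b b b
Step 4: the rightmost non-terminal is S; apply S → a S b:  a a a a S b b b b
Step 5: the rightmost non-terminal is S; apply S → a S b:  a a a a a S b b b b b
Step 6: the rightmost non-terminal is S; apply S → a S b:  a a a a a a S b b b b b b
Step 7: the rightmost non-terminal is S; apply S → a S b:  a a a a a a a S b b b b b b b
Step 8: the rightmost non-terminal is S; apply S → ε:  a a a a a a a b b b b b b b

Final answer: S ⇒ a S b ⇒ a a S b b ⇒ a a a S b b b ⇒ a a a a S b b b b ⇒ a a a a a S b b b b b ⇒ a a a a a a S b b b b b b ⇒ a a a a a a a S b b b b b b b ⇒ a a a a a a a b b b b b b b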